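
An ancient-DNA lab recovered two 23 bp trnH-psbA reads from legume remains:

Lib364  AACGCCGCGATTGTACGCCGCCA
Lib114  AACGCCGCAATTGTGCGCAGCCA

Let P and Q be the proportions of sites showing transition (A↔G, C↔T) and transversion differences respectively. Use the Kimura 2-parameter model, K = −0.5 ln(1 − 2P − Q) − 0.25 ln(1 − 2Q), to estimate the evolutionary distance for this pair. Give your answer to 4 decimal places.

The sequences differ at positions 9 (G/A, transition), 15 (A/G, transition), 19 (C/A, transversion).
Of the 3 differences, 2 transitions and 1 transversion over 23 sites: P = 2/23 = 0.086957, Q = 1/23 = 0.043478.
d = −0.5·ln(0.782608) − 0.25·ln(0.913044) = −0.5·(-0.245123) − 0.25·(-0.090971) = 0.1453.

0.1453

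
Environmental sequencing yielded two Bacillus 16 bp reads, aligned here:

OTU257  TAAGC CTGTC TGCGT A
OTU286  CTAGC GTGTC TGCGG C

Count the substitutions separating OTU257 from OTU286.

Differing sites — 1:T/C; 2:A/T; 6:C/G; 15:T/G; 16:A/C.
That gives 5 mismatches out of 16 aligned sites, so the Hamming distance is 5.

5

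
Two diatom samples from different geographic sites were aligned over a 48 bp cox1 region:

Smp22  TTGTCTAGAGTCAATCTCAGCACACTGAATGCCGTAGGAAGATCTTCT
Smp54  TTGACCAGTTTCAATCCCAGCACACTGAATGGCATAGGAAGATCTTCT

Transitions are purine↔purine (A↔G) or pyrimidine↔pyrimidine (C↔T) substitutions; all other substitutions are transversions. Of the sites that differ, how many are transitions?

3

The sequences differ at positions 4 (T/A, transversion), 6 (T/C, transition), 9 (A/T, transversion), 10 (G/T, transversion), 17 (T/C, transition), 32 (C/G, transversion), 34 (G/A, transition).
Of the 7 differences, 3 transitions and 4 transversions, so the answer is 3.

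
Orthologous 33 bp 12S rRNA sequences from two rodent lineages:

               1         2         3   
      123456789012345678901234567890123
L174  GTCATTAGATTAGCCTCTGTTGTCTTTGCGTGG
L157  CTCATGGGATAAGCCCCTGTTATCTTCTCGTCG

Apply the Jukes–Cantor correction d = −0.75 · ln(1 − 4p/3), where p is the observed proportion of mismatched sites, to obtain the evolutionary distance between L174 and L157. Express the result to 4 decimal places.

Mismatches occur at site 1 (G/C), site 6 (T/G), site 7 (A/G), site 11 (T/A), site 16 (T/C), site 22 (G/A), site 27 (T/C), site 28 (G/T), site 32 (G/C).
p = 9/33 = 0.272727.
d = −0.75 · ln(1 − (4/3)·0.272727) = −0.75 · ln(0.636364) = −0.75 · (-0.451985) = 0.3390.

0.3390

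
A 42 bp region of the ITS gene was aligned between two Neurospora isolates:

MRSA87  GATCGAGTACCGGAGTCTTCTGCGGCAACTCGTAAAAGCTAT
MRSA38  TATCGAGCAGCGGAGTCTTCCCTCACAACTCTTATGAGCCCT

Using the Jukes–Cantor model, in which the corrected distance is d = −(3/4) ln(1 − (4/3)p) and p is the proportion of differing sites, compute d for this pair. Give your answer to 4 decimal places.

The sequences differ at positions 1 (G/T), 8 (T/C), 10 (C/G), 21 (T/C), 22 (G/C), 23 (C/T), 24 (G/C), 25 (G/A), 32 (G/T), 35 (A/T), 36 (A/G), 40 (T/C), 41 (A/C).
p = 13/42 = 0.309524.
d = −0.75 · ln(1 − (4/3)·0.309524) = −0.75 · ln(0.587301) = −0.75 · (-0.532218) = 0.3992.

0.3992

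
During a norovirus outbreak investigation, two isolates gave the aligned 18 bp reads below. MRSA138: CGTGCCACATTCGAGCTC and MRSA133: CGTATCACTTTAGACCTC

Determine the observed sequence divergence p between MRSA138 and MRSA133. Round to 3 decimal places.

0.278

Differing sites — 4:G/A; 5:C/T; 9:A/T; 12:C/A; 15:G/C.
There are 5 differences over 18 sites, so p = 5/18 = 0.278.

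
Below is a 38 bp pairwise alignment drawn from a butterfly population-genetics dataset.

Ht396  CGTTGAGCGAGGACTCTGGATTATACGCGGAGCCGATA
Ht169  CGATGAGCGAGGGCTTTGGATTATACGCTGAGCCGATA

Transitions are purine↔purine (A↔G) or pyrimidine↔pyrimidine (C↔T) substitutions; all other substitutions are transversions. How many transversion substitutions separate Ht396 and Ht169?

2

Mismatches occur at site 3 (T/A, transversion), site 13 (A/G, transition), site 16 (C/T, transition), site 29 (G/T, transversion).
Of the 4 differences, 2 transitions and 2 transversions, so the answer is 2.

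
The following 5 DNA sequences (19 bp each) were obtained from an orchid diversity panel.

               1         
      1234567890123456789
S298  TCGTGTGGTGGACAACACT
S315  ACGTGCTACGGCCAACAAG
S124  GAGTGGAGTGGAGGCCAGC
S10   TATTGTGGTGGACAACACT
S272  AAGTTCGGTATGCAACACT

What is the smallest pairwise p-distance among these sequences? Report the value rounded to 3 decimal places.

0.105

Pairwise Hamming distances:
  S298 vs S315: 8
  S298 vs S124: 9
  S298 vs S10: 2
  S298 vs S272: 7
  S315 vs S124: 12
  S315 vs S10: 10
  S315 vs S272: 10
  S124 vs S10: 9
  S124 vs S272: 12
  S10 vs S272: 7
The smallest is 2 mismatches, between S298 and S10; p = 2/19 = 0.105.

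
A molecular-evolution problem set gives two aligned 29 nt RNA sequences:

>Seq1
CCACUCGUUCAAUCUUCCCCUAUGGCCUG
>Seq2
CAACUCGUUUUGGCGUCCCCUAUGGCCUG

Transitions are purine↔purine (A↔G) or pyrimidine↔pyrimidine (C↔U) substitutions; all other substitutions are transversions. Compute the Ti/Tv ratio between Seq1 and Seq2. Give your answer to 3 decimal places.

Mismatches occur at site 2 (C↔A, transversion), site 10 (C↔U, transition), site 11 (A↔U, transversion), site 12 (A↔G, transition), site 13 (U↔G, transversion), site 15 (U↔G, transversion).
Of the 6 differences, 2 transitions and 4 transversions, so Ti/Tv = 2/4 = 0.500.

0.500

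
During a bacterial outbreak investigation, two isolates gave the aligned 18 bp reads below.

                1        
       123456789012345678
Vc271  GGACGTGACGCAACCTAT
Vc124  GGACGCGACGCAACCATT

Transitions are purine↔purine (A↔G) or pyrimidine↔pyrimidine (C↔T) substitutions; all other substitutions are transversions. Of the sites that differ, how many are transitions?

Mismatches occur at site 6 (T→C, transition), site 16 (T→A, transversion), site 17 (A→T, transversion).
Of the 3 differences, 1 transition and 2 transversions, so the answer is 1.

1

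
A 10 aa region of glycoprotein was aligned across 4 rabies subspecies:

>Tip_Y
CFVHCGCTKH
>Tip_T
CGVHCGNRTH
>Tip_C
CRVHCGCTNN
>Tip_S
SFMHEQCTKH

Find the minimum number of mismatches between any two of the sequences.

3

Pairwise Hamming distances:
  Tip_Y vs Tip_T: 4
  Tip_Y vs Tip_C: 3
  Tip_Y vs Tip_S: 4
  Tip_T vs Tip_C: 5
  Tip_T vs Tip_S: 8
  Tip_C vs Tip_S: 7
The smallest is 3, between Tip_Y and Tip_C.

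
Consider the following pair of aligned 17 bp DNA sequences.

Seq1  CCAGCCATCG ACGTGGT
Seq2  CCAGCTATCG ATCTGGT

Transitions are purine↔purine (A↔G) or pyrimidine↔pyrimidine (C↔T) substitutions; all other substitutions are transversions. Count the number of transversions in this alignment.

1

Mismatches occur at site 6 (C/T, transition), site 12 (C/T, transition), site 13 (G/C, transversion).
Of the 3 differences, 2 transitions and 1 transversion, so the answer is 1.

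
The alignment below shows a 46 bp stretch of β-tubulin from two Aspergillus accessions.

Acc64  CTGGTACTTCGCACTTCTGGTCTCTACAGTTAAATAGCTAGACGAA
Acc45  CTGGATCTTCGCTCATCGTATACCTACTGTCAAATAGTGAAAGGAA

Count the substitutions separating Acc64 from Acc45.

15

The sequences differ at positions 5 (T/A), 6 (A/T), 13 (A/T), 15 (T/A), 18 (T/G), 19 (G/T), 20 (G/A), 22 (C/A), 23 (T/C), 28 (A/T), 31 (T/C), 38 (C/T), 39 (T/G), 41 (G/A), 43 (C/G).
That gives 15 mismatches out of 46 aligned sites, so the Hamming distance is 15.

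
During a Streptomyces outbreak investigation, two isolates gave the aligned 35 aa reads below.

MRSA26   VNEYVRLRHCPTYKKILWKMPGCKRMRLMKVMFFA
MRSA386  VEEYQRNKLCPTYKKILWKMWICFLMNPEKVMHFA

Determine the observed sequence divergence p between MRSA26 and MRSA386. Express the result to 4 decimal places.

0.3714

Mismatches occur at site 2 (N→E), site 5 (V→Q), site 7 (L→N), site 8 (R→K), site 9 (H→L), site 21 (P→W), site 22 (G→I), site 24 (K→F), site 25 (R→L), site 27 (R→N), site 28 (L→P), site 29 (M→E), site 33 (F→H).
There are 13 differences over 35 sites, so p = 13/35 = 0.3714.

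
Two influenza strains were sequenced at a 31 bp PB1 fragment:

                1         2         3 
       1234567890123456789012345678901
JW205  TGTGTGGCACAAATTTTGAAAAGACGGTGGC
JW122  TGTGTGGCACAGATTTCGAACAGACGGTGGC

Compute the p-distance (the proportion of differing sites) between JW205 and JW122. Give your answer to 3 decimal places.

0.097

Mismatches occur at site 12 (A↔G), site 17 (T↔C), site 21 (A↔C).
There are 3 differences over 31 sites, so p = 3/31 = 0.097.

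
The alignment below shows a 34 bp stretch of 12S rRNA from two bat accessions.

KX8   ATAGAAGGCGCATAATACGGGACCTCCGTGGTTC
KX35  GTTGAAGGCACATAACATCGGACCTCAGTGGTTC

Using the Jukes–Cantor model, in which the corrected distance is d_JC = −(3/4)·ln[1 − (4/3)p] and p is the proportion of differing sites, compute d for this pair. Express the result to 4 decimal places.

0.2407

Differing sites — 1:A/G; 3:A/T; 10:G/A; 16:T/C; 18:C/T; 19:G/C; 27:C/A.
p = 7/34 = 0.205882.
d = −0.75 · ln(1 − (4/3)·0.205882) = −0.75 · ln(0.725491) = −0.75 · (-0.320907) = 0.2407.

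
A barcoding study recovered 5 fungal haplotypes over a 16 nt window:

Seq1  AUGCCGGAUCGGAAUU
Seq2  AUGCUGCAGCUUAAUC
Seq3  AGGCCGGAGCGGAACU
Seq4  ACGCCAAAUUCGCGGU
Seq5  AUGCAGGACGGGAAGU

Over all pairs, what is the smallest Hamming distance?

3

Pairwise Hamming distances:
  Seq1 vs Seq2: 6
  Seq1 vs Seq3: 3
  Seq1 vs Seq4: 8
  Seq1 vs Seq5: 4
  Seq2 vs Seq3: 7
  Seq2 vs Seq4: 12
  Seq2 vs Seq5: 8
  Seq3 vs Seq4: 9
  Seq3 vs Seq5: 5
  Seq4 vs Seq5: 9
The smallest is 3, between Seq1 and Seq3.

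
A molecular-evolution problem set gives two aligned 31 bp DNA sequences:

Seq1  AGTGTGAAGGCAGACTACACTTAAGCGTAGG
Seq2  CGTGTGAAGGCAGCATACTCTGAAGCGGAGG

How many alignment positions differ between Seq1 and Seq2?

6

Differing sites — 1:A/C; 14:A/C; 15:C/A; 19:A/T; 22:T/G; 28:T/G.
That gives 6 mismatches out of 31 aligned sites, so the Hamming distance is 6.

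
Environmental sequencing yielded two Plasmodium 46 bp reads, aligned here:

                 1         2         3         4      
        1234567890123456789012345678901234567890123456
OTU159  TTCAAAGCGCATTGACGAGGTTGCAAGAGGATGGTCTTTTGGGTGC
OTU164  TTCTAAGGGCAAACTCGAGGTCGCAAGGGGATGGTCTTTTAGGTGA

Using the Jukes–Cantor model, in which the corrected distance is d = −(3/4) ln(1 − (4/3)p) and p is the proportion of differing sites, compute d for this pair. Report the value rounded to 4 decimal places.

0.2567

Mismatches occur at site 4 (A↔T), site 8 (C↔G), site 12 (T↔A), site 13 (T↔A), site 14 (G↔C), site 15 (A↔T), site 22 (T↔C), site 28 (A↔G), site 41 (G↔A), site 46 (C↔A).
p = 10/46 = 0.217391.
d = −0.75 · ln(1 − (4/3)·0.217391) = −0.75 · ln(0.710145) = −0.75 · (-0.342286) = 0.2567.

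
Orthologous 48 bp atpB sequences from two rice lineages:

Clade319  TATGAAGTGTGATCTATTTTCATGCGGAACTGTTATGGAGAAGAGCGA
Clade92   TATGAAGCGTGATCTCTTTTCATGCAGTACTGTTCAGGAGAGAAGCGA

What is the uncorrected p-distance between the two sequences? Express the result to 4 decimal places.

0.1667

Differing sites — 8:T/C; 16:A/C; 26:G/A; 28:A/T; 35:A/C; 36:T/A; 42:A/G; 43:G/A.
There are 8 differences over 48 sites, so p = 8/48 = 0.1667.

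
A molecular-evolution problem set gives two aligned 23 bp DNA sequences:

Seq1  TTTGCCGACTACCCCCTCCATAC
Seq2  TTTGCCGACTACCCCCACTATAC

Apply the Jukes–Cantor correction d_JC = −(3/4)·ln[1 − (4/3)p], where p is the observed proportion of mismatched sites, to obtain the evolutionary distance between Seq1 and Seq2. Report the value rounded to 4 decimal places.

0.0924

The sequences differ at positions 17 (T/A), 19 (C/T).
p = 2/23 = 0.086957.
d = −0.75 · ln(1 − (4/3)·0.086957) = −0.75 · ln(0.884057) = −0.75 · (-0.123234) = 0.0924.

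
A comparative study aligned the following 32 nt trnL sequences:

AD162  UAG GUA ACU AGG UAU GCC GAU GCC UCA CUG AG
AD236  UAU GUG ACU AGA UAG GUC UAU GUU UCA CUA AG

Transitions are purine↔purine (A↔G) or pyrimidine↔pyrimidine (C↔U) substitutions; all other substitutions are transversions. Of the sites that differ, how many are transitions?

Differing sites — 3:G/U (Tv); 6:A/G (Ti); 12:G/A (Ti); 15:U/G (Tv); 17:C/U (Ti); 19:G/U (Tv); 23:C/U (Ti); 24:C/U (Ti); 30:G/A (Ti).
Of the 9 differences, 6 transitions and 3 transversions, so the answer is 6.

6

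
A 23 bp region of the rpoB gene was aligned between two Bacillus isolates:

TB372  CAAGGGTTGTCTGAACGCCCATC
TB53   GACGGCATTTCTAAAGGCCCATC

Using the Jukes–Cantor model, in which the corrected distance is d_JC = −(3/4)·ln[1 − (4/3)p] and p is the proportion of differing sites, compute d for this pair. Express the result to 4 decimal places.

0.3904

The sequences differ at positions 1 (C/G), 3 (A/C), 6 (G/C), 7 (T/A), 9 (G/T), 13 (G/A), 16 (C/G).
p = 7/23 = 0.304348.
d = −0.75 · ln(1 − (4/3)·0.304348) = −0.75 · ln(0.594203) = −0.75 · (-0.520534) = 0.3904.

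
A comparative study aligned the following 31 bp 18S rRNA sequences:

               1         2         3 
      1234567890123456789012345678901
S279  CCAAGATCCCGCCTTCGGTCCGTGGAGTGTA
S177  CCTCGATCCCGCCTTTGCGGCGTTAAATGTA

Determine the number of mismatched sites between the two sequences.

Differing sites — 3:A/T; 4:A/C; 16:C/T; 18:G/C; 19:T/G; 20:C/G; 24:G/T; 25:G/A; 27:G/A.
That gives 9 mismatches out of 31 aligned sites, so the Hamming distance is 9.

9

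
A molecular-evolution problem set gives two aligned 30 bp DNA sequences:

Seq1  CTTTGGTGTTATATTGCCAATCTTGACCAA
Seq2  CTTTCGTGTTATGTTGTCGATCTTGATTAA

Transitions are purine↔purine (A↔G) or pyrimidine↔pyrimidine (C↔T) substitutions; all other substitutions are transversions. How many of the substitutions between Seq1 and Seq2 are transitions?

5

Differing sites — 5:G/C (Tv); 13:A/G (Ti); 17:C/T (Ti); 19:A/G (Ti); 27:C/T (Ti); 28:C/T (Ti).
Of the 6 differences, 5 transitions and 1 transversion, so the answer is 5.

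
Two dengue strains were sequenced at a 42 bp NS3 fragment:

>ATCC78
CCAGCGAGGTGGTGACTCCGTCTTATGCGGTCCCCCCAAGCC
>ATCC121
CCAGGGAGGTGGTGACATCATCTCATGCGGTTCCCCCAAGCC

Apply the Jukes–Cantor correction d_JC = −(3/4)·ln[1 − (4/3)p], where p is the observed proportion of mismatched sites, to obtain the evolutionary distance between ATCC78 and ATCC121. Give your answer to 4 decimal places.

The sequences differ at positions 5 (C/G), 17 (T/A), 18 (C/T), 20 (G/A), 24 (T/C), 32 (C/T).
p = 6/42 = 0.142857.
d = −0.75 · ln(1 − (4/3)·0.142857) = −0.75 · ln(0.809524) = −0.75 · (-0.211309) = 0.1585.

0.1585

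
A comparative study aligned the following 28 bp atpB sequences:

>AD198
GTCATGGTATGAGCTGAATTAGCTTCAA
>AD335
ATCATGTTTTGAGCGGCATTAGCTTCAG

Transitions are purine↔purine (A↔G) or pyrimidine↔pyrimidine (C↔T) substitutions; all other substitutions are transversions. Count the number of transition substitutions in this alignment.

2

The sequences differ at positions 1 (G/A, transition), 7 (G/T, transversion), 9 (A/T, transversion), 15 (T/G, transversion), 17 (A/C, transversion), 28 (A/G, transition).
Of the 6 differences, 2 transitions and 4 transversions, so the answer is 2.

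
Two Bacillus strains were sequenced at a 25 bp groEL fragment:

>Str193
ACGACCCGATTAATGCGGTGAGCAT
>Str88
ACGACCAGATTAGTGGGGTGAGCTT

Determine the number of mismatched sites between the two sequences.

The sequences differ at positions 7 (C/A), 13 (A/G), 16 (C/G), 24 (A/T).
That gives 4 mismatches out of 25 aligned sites, so the Hamming distance is 4.

4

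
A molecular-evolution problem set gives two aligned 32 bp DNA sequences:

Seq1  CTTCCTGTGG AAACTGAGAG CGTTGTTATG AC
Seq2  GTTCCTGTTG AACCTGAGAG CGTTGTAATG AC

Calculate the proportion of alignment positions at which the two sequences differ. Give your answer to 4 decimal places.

The sequences differ at positions 1 (C/G), 9 (G/T), 13 (A/C), 27 (T/A).
There are 4 differences over 32 sites, so p = 4/32 = 0.1250.

0.1250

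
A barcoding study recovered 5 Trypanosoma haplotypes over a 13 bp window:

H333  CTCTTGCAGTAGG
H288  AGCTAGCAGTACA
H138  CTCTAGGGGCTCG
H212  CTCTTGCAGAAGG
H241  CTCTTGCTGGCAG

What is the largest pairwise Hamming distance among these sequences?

Pairwise Hamming distances:
  H333 vs H288: 5
  H333 vs H138: 6
  H333 vs H212: 1
  H333 vs H241: 4
  H288 vs H138: 7
  H288 vs H212: 6
  H288 vs H241: 8
  H138 vs H212: 6
  H138 vs H241: 6
  H212 vs H241: 4
The largest is 8, between H288 and H241.

8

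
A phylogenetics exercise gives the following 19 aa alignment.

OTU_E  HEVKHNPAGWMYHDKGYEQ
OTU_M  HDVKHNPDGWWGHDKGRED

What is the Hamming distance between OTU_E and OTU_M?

6

Differing sites — 2:E/D; 8:A/D; 11:M/W; 12:Y/G; 17:Y/R; 19:Q/D.
That gives 6 mismatches out of 19 aligned sites, so the Hamming distance is 6.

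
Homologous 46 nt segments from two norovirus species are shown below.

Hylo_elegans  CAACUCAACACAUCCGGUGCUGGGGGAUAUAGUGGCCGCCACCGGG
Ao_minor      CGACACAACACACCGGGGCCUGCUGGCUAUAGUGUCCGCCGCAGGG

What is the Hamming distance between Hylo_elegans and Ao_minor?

12

The sequences differ at positions 2 (A/G), 5 (U/A), 13 (U/C), 15 (C/G), 18 (U/G), 19 (G/C), 23 (G/C), 24 (G/U), 27 (A/C), 35 (G/U), 41 (A/G), 43 (C/A).
That gives 12 mismatches out of 46 aligned sites, so the Hamming distance is 12.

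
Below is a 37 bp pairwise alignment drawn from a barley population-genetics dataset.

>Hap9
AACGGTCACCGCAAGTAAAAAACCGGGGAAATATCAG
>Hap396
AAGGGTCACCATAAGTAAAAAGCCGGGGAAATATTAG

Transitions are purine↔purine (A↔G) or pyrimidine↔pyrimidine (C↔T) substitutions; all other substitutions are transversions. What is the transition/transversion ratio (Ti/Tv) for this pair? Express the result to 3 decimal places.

Mismatches occur at site 3 (C↔G, transversion), site 11 (G↔A, transition), site 12 (C↔T, transition), site 22 (A↔G, transition), site 35 (C↔T, transition).
Of the 5 differences, 4 transitions and 1 transversion, so Ti/Tv = 4/1 = 4.000.

4.000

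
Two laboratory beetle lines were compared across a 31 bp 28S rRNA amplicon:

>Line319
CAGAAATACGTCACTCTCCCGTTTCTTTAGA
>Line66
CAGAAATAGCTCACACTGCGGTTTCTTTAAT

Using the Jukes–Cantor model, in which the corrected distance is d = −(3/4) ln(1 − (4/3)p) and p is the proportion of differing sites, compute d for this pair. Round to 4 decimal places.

Mismatches occur at site 9 (C↔G), site 10 (G↔C), site 15 (T↔A), site 18 (C↔G), site 20 (C↔G), site 30 (G↔A), site 31 (A↔T).
p = 7/31 = 0.225806.
d = −0.75 · ln(1 − (4/3)·0.225806) = −0.75 · ln(0.698925) = −0.75 · (-0.358212) = 0.2687.

0.2687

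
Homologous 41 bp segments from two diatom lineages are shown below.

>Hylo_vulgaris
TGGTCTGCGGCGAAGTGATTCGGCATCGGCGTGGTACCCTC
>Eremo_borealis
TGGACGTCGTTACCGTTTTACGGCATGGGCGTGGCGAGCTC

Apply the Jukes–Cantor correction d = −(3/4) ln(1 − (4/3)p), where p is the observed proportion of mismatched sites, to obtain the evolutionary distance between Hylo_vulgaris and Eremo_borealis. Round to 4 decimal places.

The sequences differ at positions 4 (T/A), 6 (T/G), 7 (G/T), 10 (G/T), 11 (C/T), 12 (G/A), 13 (A/C), 14 (A/C), 17 (G/T), 18 (A/T), 20 (T/A), 27 (C/G), 35 (T/C), 36 (A/G), 37 (C/A), 38 (C/G).
p = 16/41 = 0.390244.
d = −0.75 · ln(1 − (4/3)·0.390244) = −0.75 · ln(0.479675) = −0.75 · (-0.734646) = 0.5510.

0.5510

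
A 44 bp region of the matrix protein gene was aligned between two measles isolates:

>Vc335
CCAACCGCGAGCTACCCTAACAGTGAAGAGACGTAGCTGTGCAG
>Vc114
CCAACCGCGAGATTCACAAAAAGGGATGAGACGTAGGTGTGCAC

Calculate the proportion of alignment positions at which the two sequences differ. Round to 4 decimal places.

Differing sites — 12:C/A; 14:A/T; 16:C/A; 18:T/A; 21:C/A; 24:T/G; 27:A/T; 37:C/G; 44:G/C.
There are 9 differences over 44 sites, so p = 9/44 = 0.2045.

0.2045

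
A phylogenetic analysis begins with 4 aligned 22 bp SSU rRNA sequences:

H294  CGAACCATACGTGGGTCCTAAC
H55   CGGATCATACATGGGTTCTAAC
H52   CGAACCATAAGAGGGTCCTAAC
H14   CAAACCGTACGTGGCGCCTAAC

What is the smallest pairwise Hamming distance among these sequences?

Pairwise Hamming distances:
  H294 vs H55: 4
  H294 vs H52: 2
  H294 vs H14: 4
  H55 vs H52: 6
  H55 vs H14: 8
  H52 vs H14: 6
The smallest is 2, between H294 and H52.

2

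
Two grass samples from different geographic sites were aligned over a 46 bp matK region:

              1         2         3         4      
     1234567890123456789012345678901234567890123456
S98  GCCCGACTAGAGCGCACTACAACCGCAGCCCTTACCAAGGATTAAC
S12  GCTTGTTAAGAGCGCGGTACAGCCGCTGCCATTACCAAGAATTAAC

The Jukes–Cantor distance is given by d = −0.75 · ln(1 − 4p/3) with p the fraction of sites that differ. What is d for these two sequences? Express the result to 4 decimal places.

Mismatches occur at site 3 (C/T), site 4 (C/T), site 6 (A/T), site 7 (C/T), site 8 (T/A), site 16 (A/G), site 17 (C/G), site 22 (A/G), site 27 (A/T), site 31 (C/A), site 40 (G/A).
p = 11/46 = 0.239130.
d = −0.75 · ln(1 − (4/3)·0.239130) = −0.75 · ln(0.681160) = −0.75 · (-0.383958) = 0.2880.

0.2880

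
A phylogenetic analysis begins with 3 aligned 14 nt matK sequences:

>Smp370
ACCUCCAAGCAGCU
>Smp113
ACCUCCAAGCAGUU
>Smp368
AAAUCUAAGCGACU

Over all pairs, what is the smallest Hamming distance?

Pairwise Hamming distances:
  Smp370 vs Smp113: 1
  Smp370 vs Smp368: 5
  Smp113 vs Smp368: 6
The smallest is 1, between Smp370 and Smp113.

1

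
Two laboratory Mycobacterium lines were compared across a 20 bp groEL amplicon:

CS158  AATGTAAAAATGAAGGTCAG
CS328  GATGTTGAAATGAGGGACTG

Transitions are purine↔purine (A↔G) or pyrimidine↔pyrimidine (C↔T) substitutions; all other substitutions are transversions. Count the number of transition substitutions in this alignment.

3

The sequences differ at positions 1 (A/G, transition), 6 (A/T, transversion), 7 (A/G, transition), 14 (A/G, transition), 17 (T/A, transversion), 19 (A/T, transversion).
Of the 6 differences, 3 transitions and 3 transversions, so the answer is 3.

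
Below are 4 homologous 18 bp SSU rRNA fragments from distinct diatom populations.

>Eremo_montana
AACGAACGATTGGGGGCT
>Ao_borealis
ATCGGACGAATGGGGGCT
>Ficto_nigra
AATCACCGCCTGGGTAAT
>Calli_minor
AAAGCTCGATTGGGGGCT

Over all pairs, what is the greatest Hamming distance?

Pairwise Hamming distances:
  Eremo_montana vs Ao_borealis: 3
  Eremo_montana vs Ficto_nigra: 8
  Eremo_montana vs Calli_minor: 3
  Ao_borealis vs Ficto_nigra: 10
  Ao_borealis vs Calli_minor: 5
  Ficto_nigra vs Calli_minor: 9
The largest is 10, between Ao_borealis and Ficto_nigra.

10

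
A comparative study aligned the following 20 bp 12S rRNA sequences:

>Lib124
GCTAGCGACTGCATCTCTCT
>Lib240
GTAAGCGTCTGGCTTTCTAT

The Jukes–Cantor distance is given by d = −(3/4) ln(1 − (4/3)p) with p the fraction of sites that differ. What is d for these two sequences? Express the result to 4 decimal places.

The sequences differ at positions 2 (C/T), 3 (T/A), 8 (A/T), 12 (C/G), 13 (A/C), 15 (C/T), 19 (C/A).
p = 7/20 = 0.350000.
d = −0.75 · ln(1 − (4/3)·0.350000) = −0.75 · ln(0.533333) = −0.75 · (-0.628609) = 0.4715.

0.4715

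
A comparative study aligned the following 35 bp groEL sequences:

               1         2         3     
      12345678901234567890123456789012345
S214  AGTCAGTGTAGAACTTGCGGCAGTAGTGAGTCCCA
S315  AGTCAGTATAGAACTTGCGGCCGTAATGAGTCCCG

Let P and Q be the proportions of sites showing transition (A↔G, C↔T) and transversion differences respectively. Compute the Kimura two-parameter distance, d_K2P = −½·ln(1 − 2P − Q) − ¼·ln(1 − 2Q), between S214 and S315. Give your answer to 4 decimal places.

Mismatches occur at site 8 (G→A, transition), site 22 (A→C, transversion), site 26 (G→A, transition), site 35 (A→G, transition).
Of the 4 differences, 3 transitions and 1 transversion over 35 sites: P = 3/35 = 0.085714, Q = 1/35 = 0.028571.
d = −0.5·ln(0.800001) − 0.25·ln(0.942858) = −0.5·(-0.223142) − 0.25·(-0.058840) = 0.1263.

0.1263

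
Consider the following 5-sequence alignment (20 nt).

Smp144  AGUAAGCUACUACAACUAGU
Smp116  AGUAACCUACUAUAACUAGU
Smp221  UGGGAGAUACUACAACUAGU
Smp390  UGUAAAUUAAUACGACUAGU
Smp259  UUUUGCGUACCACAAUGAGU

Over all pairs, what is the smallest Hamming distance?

2

Pairwise Hamming distances:
  Smp144 vs Smp116: 2
  Smp144 vs Smp221: 4
  Smp144 vs Smp390: 5
  Smp144 vs Smp259: 9
  Smp116 vs Smp221: 6
  Smp116 vs Smp390: 6
  Smp116 vs Smp259: 9
  Smp221 vs Smp390: 6
  Smp221 vs Smp259: 9
  Smp390 vs Smp259: 10
The smallest is 2, between Smp144 and Smp116.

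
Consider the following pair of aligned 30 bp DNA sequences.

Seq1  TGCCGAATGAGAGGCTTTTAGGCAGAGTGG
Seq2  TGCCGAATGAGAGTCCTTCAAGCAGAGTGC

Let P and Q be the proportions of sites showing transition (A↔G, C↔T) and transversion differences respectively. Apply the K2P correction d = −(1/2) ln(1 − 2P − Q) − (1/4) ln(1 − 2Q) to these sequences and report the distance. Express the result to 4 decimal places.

0.1909

Differing sites — 14:G/T (Tv); 16:T/C (Ti); 19:T/C (Ti); 21:G/A (Ti); 30:G/C (Tv).
Of the 5 differences, 3 transitions and 2 transversions over 30 sites: P = 3/30 = 0.100000, Q = 2/30 = 0.066667.
d = −0.5·ln(0.733333) − 0.25·ln(0.866666) = −0.5·(-0.310155) − 0.25·(-0.143102) = 0.1909.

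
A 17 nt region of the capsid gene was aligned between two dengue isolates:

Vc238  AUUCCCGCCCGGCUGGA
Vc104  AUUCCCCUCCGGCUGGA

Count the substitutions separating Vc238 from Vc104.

Differing sites — 7:G/C; 8:C/U.
That gives 2 mismatches out of 17 aligned sites, so the Hamming distance is 2.

2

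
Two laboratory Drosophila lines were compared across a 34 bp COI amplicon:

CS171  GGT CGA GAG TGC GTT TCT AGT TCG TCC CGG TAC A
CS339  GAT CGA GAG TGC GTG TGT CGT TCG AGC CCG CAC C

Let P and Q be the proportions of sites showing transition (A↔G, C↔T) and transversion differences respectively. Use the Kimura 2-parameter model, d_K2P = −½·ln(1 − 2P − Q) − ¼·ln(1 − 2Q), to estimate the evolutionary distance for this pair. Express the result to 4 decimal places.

0.3281

Mismatches occur at site 2 (G↔A, transition), site 15 (T↔G, transversion), site 17 (C↔G, transversion), site 19 (A↔C, transversion), site 25 (T↔A, transversion), site 26 (C↔G, transversion), site 29 (G↔C, transversion), site 31 (T↔C, transition), site 34 (A↔C, transversion).
Of the 9 differences, 2 transitions and 7 transversions over 34 sites: P = 2/34 = 0.058824, Q = 7/34 = 0.205882.
d = −0.5·ln(0.676470) − 0.25·ln(0.588236) = −0.5·(-0.390867) − 0.25·(-0.530627) = 0.3281.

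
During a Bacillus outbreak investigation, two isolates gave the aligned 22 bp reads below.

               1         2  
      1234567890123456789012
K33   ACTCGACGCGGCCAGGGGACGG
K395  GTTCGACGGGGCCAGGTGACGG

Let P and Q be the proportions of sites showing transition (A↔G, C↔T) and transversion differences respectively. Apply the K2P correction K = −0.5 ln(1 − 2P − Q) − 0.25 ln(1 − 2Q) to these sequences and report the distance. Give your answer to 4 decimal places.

0.2094

The sequences differ at positions 1 (A/G, transition), 2 (C/T, transition), 9 (C/G, transversion), 17 (G/T, transversion).
Of the 4 differences, 2 transitions and 2 transversions over 22 sites: P = 2/22 = 0.090909, Q = 2/22 = 0.090909.
d = −0.5·ln(0.727273) − 0.25·ln(0.818182) = −0.5·(-0.318453) − 0.25·(-0.200670) = 0.2094.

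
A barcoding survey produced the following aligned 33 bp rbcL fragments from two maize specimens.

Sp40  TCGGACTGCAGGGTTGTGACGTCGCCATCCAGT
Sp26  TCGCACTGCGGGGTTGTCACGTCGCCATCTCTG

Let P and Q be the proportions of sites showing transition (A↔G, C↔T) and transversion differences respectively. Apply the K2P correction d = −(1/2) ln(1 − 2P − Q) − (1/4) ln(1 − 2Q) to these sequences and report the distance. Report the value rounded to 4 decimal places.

Differing sites — 4:G/C (Tv); 10:A/G (Ti); 18:G/C (Tv); 30:C/T (Ti); 31:A/C (Tv); 32:G/T (Tv); 33:T/G (Tv).
Of the 7 differences, 2 transitions and 5 transversions over 33 sites: P = 2/33 = 0.060606, Q = 5/33 = 0.151515.
d = −0.5·ln(0.727273) − 0.25·ln(0.696970) = −0.5·(-0.318453) − 0.25·(-0.361013) = 0.2495.

0.2495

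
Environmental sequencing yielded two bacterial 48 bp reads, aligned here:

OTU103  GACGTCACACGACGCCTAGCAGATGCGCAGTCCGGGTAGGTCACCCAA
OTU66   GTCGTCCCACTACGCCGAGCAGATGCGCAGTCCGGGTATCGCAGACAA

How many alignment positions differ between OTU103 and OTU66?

The sequences differ at positions 2 (A/T), 7 (A/C), 11 (G/T), 17 (T/G), 39 (G/T), 40 (G/C), 41 (T/G), 44 (C/G), 45 (C/A).
That gives 9 mismatches out of 48 aligned sites, so the Hamming distance is 9.

9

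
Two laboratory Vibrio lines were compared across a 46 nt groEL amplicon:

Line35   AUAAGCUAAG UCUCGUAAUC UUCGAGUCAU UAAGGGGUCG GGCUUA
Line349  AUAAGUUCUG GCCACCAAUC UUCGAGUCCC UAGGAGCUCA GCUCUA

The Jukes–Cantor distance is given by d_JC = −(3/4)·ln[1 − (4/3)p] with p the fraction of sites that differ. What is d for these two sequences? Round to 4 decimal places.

0.5091

Mismatches occur at site 6 (C/U), site 8 (A/C), site 9 (A/U), site 11 (U/G), site 13 (U/C), site 14 (C/A), site 15 (G/C), site 16 (U/C), site 29 (A/C), site 30 (U/C), site 33 (A/G), site 35 (G/A), site 37 (G/C), site 40 (G/A), site 42 (G/C), site 43 (C/U), site 44 (U/C).
p = 17/46 = 0.369565.
d = −0.75 · ln(1 − (4/3)·0.369565) = −0.75 · ln(0.507247) = −0.75 · (-0.678757) = 0.5091.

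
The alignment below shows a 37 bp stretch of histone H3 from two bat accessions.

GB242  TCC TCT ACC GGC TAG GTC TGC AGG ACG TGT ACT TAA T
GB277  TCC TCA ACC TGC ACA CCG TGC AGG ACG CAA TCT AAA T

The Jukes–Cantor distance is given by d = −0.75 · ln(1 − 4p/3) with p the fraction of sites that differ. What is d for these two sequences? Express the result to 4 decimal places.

The sequences differ at positions 6 (T/A), 10 (G/T), 13 (T/A), 14 (A/C), 15 (G/A), 16 (G/C), 17 (T/C), 18 (C/G), 28 (T/C), 29 (G/A), 30 (T/A), 31 (A/T), 34 (T/A).
p = 13/37 = 0.351351.
d = −0.75 · ln(1 − (4/3)·0.351351) = −0.75 · ln(0.531532) = −0.75 · (-0.631992) = 0.4740.

0.4740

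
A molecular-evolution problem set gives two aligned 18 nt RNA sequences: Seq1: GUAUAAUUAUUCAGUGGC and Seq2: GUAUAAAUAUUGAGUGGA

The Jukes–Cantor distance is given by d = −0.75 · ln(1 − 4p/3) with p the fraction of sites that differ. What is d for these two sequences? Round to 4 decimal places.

Mismatches occur at site 7 (U↔A), site 12 (C↔G), site 18 (C↔A).
p = 3/18 = 0.166667.
d = −0.75 · ln(1 − (4/3)·0.166667) = −0.75 · ln(0.777777) = −0.75 · (-0.251315) = 0.1885.

0.1885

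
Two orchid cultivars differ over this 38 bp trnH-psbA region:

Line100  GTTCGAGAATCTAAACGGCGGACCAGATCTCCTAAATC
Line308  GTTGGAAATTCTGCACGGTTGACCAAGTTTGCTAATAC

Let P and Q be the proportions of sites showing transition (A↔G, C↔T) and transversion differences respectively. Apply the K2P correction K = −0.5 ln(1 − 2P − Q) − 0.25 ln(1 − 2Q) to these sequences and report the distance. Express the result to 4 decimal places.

0.4615

Mismatches occur at site 4 (C/G, transversion), site 7 (G/A, transition), site 9 (A/T, transversion), site 13 (A/G, transition), site 14 (A/C, transversion), site 19 (C/T, transition), site 20 (G/T, transversion), site 26 (G/A, transition), site 27 (A/G, transition), site 29 (C/T, transition), site 31 (C/G, transversion), site 36 (A/T, transversion), site 37 (T/A, transversion).
Of the 13 differences, 6 transitions and 7 transversions over 38 sites: P = 6/38 = 0.157895, Q = 7/38 = 0.184211.
d = −0.5·ln(0.499999) − 0.25·ln(0.631578) = −0.5·(-0.693149) − 0.25·(-0.459534) = 0.4615.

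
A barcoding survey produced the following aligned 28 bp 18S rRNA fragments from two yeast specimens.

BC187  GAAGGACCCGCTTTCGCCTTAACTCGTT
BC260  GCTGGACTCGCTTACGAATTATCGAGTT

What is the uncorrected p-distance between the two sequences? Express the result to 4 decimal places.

0.3214

Differing sites — 2:A/C; 3:A/T; 8:C/T; 14:T/A; 17:C/A; 18:C/A; 22:A/T; 24:T/G; 25:C/A.
There are 9 differences over 28 sites, so p = 9/28 = 0.3214.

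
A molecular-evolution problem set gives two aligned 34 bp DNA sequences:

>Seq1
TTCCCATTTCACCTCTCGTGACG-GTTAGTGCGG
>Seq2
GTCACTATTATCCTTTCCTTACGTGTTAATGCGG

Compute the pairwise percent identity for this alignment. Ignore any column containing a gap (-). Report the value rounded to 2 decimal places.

Excluding the 1 gap column leaves 33 comparable sites.
Mismatches occur at site 1 (T→G), site 4 (C→A), site 6 (A→T), site 7 (T→A), site 10 (C→A), site 11 (A→T), site 15 (C→T), site 18 (G→C), site 20 (G→T), site 29 (G→A).
23 of the 33 comparable sites match, so the percent identity is 23/33 × 100 = 69.70%.

69.70%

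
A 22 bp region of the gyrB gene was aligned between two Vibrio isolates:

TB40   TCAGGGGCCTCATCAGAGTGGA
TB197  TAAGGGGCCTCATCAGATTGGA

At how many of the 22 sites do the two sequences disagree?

2

The sequences differ at positions 2 (C/A), 18 (G/T).
That gives 2 mismatches out of 22 aligned sites, so the Hamming distance is 2.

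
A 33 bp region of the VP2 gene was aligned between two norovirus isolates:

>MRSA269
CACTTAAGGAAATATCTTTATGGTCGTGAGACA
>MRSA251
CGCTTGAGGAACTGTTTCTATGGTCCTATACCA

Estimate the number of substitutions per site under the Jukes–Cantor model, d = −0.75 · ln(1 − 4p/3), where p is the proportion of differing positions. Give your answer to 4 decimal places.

0.4408

Mismatches occur at site 2 (A↔G), site 6 (A↔G), site 12 (A↔C), site 14 (A↔G), site 16 (C↔T), site 18 (T↔C), site 26 (G↔C), site 28 (G↔A), site 29 (A↔T), site 30 (G↔A), site 31 (A↔C).
p = 11/33 = 0.333333.
d = −0.75 · ln(1 − (4/3)·0.333333) = −0.75 · ln(0.555556) = −0.75 · (-0.587786) = 0.4408.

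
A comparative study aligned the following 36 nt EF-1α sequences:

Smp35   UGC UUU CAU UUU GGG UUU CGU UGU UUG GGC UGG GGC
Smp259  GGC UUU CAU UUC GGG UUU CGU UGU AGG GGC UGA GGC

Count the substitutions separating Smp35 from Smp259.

5

Mismatches occur at site 1 (U→G), site 12 (U→C), site 25 (U→A), site 26 (U→G), site 33 (G→A).
That gives 5 mismatches out of 36 aligned sites, so the Hamming distance is 5.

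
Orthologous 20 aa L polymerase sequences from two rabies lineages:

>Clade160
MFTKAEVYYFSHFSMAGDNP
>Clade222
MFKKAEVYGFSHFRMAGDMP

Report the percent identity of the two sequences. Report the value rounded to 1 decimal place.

Differing sites — 3:T/K; 9:Y/G; 14:S/R; 19:N/M.
16 of the 20 sites match, so the percent identity is 16/20 × 100 = 80.0%.

80.0%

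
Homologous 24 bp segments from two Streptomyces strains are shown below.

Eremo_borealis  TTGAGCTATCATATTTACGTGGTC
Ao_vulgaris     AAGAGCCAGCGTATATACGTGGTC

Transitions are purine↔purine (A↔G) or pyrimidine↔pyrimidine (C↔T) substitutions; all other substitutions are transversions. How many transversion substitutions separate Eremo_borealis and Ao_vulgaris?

4

Differing sites — 1:T/A (Tv); 2:T/A (Tv); 7:T/C (Ti); 9:T/G (Tv); 11:A/G (Ti); 15:T/A (Tv).
Of the 6 differences, 2 transitions and 4 transversions, so the answer is 4.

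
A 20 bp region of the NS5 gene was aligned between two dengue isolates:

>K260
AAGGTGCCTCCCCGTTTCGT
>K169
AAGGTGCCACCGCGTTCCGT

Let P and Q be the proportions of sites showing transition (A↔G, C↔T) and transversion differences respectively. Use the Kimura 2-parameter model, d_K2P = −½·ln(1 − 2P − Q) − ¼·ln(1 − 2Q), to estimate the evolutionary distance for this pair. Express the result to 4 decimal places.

0.1674

Differing sites — 9:T/A (Tv); 12:C/G (Tv); 17:T/C (Ti).
Of the 3 differences, 1 transition and 2 transversions over 20 sites: P = 1/20 = 0.050000, Q = 2/20 = 0.100000.
d = −0.5·ln(0.800000) − 0.25·ln(0.800000) = −0.5·(-0.223144) − 0.25·(-0.223144) = 0.1674.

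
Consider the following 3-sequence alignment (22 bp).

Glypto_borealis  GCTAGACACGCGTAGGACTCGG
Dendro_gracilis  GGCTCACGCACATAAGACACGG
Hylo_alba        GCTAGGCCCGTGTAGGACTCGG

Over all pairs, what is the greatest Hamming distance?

11

Pairwise Hamming distances:
  Glypto_borealis vs Dendro_gracilis: 9
  Glypto_borealis vs Hylo_alba: 3
  Dendro_gracilis vs Hylo_alba: 11
The largest is 11, between Dendro_gracilis and Hylo_alba.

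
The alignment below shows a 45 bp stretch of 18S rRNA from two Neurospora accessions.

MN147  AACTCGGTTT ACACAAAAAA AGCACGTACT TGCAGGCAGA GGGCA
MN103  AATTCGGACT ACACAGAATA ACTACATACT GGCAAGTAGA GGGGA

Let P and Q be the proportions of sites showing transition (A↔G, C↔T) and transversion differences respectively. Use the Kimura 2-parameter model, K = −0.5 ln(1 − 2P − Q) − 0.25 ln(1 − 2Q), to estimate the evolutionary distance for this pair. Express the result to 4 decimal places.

0.3371

Mismatches occur at site 3 (C/T, transition), site 8 (T/A, transversion), site 9 (T/C, transition), site 16 (A/G, transition), site 19 (A/T, transversion), site 22 (G/C, transversion), site 23 (C/T, transition), site 26 (G/A, transition), site 31 (T/G, transversion), site 35 (G/A, transition), site 37 (C/T, transition), site 44 (C/G, transversion).
Of the 12 differences, 7 transitions and 5 transversions over 45 sites: P = 7/45 = 0.155556, Q = 5/45 = 0.111111.
d = −0.5·ln(0.577777) − 0.25·ln(0.777778) = −0.5·(-0.548567) − 0.25·(-0.251314) = 0.3371.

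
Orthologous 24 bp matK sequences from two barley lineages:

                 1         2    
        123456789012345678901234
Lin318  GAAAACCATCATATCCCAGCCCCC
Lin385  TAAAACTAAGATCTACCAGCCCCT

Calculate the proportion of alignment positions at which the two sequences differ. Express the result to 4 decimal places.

Mismatches occur at site 1 (G→T), site 7 (C→T), site 9 (T→A), site 10 (C→G), site 13 (A→C), site 15 (C→A), site 24 (C→T).
There are 7 differences over 24 sites, so p = 7/24 = 0.2917.

0.2917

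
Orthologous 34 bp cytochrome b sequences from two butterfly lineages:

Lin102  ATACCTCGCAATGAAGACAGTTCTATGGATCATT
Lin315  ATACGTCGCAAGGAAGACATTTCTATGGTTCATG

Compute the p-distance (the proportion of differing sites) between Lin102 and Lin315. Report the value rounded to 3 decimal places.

Mismatches occur at site 5 (C→G), site 12 (T→G), site 20 (G→T), site 29 (A→T), site 34 (T→G).
There are 5 differences over 34 sites, so p = 5/34 = 0.147.

0.147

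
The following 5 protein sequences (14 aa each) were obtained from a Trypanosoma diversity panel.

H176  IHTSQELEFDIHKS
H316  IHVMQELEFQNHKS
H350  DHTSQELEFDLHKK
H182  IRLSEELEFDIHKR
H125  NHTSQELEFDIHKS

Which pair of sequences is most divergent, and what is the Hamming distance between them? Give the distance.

Pairwise Hamming distances:
  H176 vs H316: 4
  H176 vs H350: 3
  H176 vs H182: 4
  H176 vs H125: 1
  H316 vs H350: 6
  H316 vs H182: 7
  H316 vs H125: 5
  H350 vs H182: 6
  H350 vs H125: 3
  H182 vs H125: 5
The largest is 7, between H316 and H182.

7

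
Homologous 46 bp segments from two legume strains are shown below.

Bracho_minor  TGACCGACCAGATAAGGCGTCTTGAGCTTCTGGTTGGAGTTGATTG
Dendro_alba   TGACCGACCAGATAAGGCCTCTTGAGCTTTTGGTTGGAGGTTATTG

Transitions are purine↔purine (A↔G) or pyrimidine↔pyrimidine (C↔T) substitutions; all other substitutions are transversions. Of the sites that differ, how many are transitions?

Mismatches occur at site 19 (G/C, transversion), site 30 (C/T, transition), site 40 (T/G, transversion), site 42 (G/T, transversion).
Of the 4 differences, 1 transition and 3 transversions, so the answer is 1.

1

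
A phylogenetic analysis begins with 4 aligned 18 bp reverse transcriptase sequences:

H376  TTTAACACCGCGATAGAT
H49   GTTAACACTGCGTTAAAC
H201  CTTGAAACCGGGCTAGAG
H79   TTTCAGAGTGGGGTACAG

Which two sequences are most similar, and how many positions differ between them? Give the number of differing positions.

Pairwise Hamming distances:
  H376 vs H49: 5
  H376 vs H201: 6
  H376 vs H79: 8
  H49 vs H201: 8
  H49 vs H79: 8
  H201 vs H79: 7
The smallest is 5, between H376 and H49.

5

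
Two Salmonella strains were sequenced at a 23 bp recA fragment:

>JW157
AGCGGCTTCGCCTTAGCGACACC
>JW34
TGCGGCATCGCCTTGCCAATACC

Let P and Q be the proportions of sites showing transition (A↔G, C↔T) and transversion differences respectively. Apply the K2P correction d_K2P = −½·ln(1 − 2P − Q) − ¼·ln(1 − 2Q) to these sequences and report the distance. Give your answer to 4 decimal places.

Differing sites — 1:A/T (Tv); 7:T/A (Tv); 15:A/G (Ti); 16:G/C (Tv); 18:G/A (Ti); 20:C/T (Ti).
Of the 6 differences, 3 transitions and 3 transversions over 23 sites: P = 3/23 = 0.130435, Q = 3/23 = 0.130435.
d = −0.5·ln(0.608695) − 0.25·ln(0.739130) = −0.5·(-0.496438) − 0.25·(-0.302281) = 0.3238.

0.3238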